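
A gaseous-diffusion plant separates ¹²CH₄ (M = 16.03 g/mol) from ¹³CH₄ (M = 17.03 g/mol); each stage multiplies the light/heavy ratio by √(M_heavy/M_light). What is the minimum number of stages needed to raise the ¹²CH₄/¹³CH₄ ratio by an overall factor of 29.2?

112

Per stage α = (17.03/16.03)^(1/2) = 1.06238^0.5, giving ln α = 0.03026.
Need α^N ≥ 29.2 ⇒ N ≥ ln(29.2) / ln α = 3.374 / 0.03026 = 111.52.
So at least 112 stages are needed.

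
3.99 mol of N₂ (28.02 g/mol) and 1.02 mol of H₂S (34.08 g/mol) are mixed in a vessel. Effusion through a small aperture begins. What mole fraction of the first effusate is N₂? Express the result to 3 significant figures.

0.812

Each component's effusion rate ∝ (its partial pressure)·(1/√M) ∝ n_i/√M_i.
Mole fraction of N₂ in the effusate = (n_N₂/√M_N₂) / (n_N₂/√M_N₂ + n_H₂S/√M_H₂S)
= (3.99/√28.02) / (3.99/√28.02 + 1.02/√34.08) = 0.7538/(0.7538 + 0.1747) = 0.812.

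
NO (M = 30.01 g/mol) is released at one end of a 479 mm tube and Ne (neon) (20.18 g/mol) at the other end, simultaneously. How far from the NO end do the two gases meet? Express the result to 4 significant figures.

Graham's law gives d_NO/d_Ne = rate_NO/rate_Ne = √(M_Ne/M_NO) = √(20.18/30.01) = 0.8200.
With d_NO + d_Ne = 479 mm, d_Ne = 479/(1 + 0.8200) = 263.2 mm.
d_NO = 479 − 263.2 = 215.8 mm.

215.8 mm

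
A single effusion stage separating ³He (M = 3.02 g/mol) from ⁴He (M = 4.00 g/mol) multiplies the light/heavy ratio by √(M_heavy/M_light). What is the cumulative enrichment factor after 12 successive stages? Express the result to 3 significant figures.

5.40

Overall factor = α^12 with α = √(4.00/3.02), i.e. (4.00/3.02)^(12/2).
= 1.32450^6 = 5.40.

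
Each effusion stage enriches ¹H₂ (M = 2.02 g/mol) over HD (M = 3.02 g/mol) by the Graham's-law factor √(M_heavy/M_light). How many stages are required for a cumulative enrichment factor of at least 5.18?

Per stage α = (3.02/2.02)^(1/2) = 1.49505^0.5, giving ln α = 0.2011.
Need α^N ≥ 5.18 ⇒ N ≥ ln(5.18) / ln α = 1.645 / 0.2011 = 8.18.
Minimum whole number of stages: N = 9.

9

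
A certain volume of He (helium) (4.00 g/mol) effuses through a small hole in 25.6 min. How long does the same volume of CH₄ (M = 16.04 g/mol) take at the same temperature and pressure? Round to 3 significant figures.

From Graham's law, t_CH₄/t_He = √(M_CH₄/M_He) = √(16.04/4.00) = √4.010 = 2.002.
So the time for CH₄ is 25.6 × 2.002 = 51.3 min.

51.3 min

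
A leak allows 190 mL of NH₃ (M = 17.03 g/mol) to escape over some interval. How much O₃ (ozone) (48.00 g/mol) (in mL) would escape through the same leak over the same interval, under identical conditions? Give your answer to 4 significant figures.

Graham's law gives rate_O₃/rate_NH₃ = √(M_NH₃/M_O₃) = √(17.03/48.00) = √0.3548 = 0.5956.
So the volume for O₃ is 190 × 0.5956 = 113.2 mL.

113.2 mL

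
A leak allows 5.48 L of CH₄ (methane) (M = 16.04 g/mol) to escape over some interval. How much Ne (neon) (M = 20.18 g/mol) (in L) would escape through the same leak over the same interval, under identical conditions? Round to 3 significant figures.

4.89 L

By Graham's law, rate_Ne/rate_CH₄ = √(M_CH₄/M_Ne) = √(16.04/20.18) = √0.7948 = 0.8915.
So the volume for Ne is 5.48 × 0.8915 = 4.89 L.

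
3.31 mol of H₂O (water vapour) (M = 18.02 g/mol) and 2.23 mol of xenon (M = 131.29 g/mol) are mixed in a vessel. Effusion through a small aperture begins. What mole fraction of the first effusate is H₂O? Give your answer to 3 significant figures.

0.800

Effusion rate of each component ∝ n_i/√M_i (partial pressure × 1/√M).
x_H₂O(eff) = (n_H₂O/√M_H₂O) / (n_H₂O/√M_H₂O + n_Xe/√M_Xe)
= (3.31/√18.02) / (3.31/√18.02 + 2.23/√131.29) = 0.7797/(0.7797 + 0.1946) = 0.800.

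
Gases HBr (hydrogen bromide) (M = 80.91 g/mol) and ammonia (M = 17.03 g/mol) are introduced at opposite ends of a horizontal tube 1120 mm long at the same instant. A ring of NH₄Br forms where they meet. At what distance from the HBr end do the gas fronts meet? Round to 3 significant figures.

352 mm

Graham's law gives d_HBr/d_NH₃ = rate_HBr/rate_NH₃ = √(M_NH₃/M_HBr) = √(17.03/80.91) = 0.4588.
With d_HBr + d_NH₃ = 1120 mm, d_NH₃ = 1120/(1 + 0.4588) = 767.8 mm.
d_HBr = 1120 − 767.8 = 352 mm.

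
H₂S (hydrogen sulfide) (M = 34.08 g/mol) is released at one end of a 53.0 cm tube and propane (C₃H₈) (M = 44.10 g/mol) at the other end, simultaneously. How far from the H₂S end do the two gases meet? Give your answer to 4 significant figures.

28.21 cm

The fronts meet when d_H₂S + d_C₃H₈ = L with d_H₂S/d_C₃H₈ = √(M_C₃H₈/M_H₂S) (Graham's law). Here √(M_C₃H₈/M_H₂S) = √(44.10/34.08) = 1.138.
With d_H₂S + d_C₃H₈ = 53.0 cm, d_C₃H₈ = 53.0/(1 + 1.138) = 24.79 cm.
d_H₂S = 53.0 − 24.79 = 28.21 cm.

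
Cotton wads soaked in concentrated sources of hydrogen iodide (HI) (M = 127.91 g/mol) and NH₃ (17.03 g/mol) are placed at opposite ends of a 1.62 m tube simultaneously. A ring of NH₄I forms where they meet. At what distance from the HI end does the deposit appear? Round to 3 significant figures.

Graham's law gives d_HI/d_NH₃ = rate_HI/rate_NH₃ = √(M_NH₃/M_HI) = √(17.03/127.91) = 0.3649.
With d_HI + d_NH₃ = 1.62 m, d_NH₃ = 1.62/(1 + 0.3649) = 1.187 m.
d_HI = 1.62 − 1.187 = 0.433 m.

0.433 m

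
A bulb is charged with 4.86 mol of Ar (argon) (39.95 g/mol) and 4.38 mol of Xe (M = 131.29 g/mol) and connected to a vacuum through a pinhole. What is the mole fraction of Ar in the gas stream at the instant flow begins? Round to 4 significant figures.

0.6679

Effusion rate of each component ∝ n_i/√M_i (partial pressure × 1/√M).
x_Ar(eff) = (n_Ar/√M_Ar) / (n_Ar/√M_Ar + n_Xe/√M_Xe)
= (4.86/√39.95) / (4.86/√39.95 + 4.38/√131.29) = 0.7689/(0.7689 + 0.3823) = 0.6679.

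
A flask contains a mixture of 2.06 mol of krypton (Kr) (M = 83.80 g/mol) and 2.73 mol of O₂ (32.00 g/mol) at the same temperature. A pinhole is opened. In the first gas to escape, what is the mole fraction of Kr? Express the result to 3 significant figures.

Rate_i ∝ x_i/√M_i (Graham's law weighted by mole fraction), so the effusate composition follows n_i/√M_i.
x_Kr(eff) = (n_Kr/√M_Kr) / (n_Kr/√M_Kr + n_O₂/√M_O₂)
= (2.06/√83.80) / (2.06/√83.80 + 2.73/√32.00) = 0.2250/(0.2250 + 0.4826) = 0.318.

0.318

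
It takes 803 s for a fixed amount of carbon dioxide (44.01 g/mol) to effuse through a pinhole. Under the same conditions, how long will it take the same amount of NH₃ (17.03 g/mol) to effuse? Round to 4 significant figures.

Using Graham's law: t_NH₃/t_CO₂ = √(M_NH₃/M_CO₂) = √(17.03/44.01) = √0.3870 = 0.6221.
So the time for NH₃ is 803 × 0.6221 = 499.5 s.

499.5 s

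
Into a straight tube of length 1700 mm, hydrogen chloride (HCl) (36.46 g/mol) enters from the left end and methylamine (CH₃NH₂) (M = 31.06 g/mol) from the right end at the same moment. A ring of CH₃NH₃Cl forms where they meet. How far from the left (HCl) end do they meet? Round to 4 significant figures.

816.0 mm

The fronts meet when d_HCl + d_CH₃NH₂ = L with d_HCl/d_CH₃NH₂ = √(M_CH₃NH₂/M_HCl) (Graham's law). Here √(M_CH₃NH₂/M_HCl) = √(31.06/36.46) = 0.9230.
With d_HCl + d_CH₃NH₂ = 1700 mm, d_CH₃NH₂ = 1700/(1 + 0.9230) = 884.0 mm.
d_HCl = 1700 − 884.0 = 816.0 mm.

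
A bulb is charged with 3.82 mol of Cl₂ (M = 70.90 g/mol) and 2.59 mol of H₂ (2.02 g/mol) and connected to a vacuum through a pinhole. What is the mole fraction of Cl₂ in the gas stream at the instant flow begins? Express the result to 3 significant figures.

0.199

The effusion rate of species i is ∝ p_i/√M_i ∝ n_i/√M_i.
So x_Cl₂ in the escaping gas = (n_Cl₂/√M_Cl₂) / Σ(n_i/√M_i)
= (3.82/√70.90) / (3.82/√70.90 + 2.59/√2.02) = 0.4537/(0.4537 + 1.822) = 0.199.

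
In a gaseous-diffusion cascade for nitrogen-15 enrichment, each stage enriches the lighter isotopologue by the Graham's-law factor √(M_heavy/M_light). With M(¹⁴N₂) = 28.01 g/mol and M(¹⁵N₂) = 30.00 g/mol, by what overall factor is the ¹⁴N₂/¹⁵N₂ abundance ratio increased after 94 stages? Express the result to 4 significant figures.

After 94 stages the ratio has grown by (√(30.00/28.01))^94 = (30.00/28.01)^(94/2).
= 1.07105^47 = 25.18.

25.18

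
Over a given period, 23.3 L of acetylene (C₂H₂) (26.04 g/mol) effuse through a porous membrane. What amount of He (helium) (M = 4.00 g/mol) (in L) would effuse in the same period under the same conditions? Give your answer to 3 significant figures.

Graham's law gives rate_He/rate_C₂H₂ = √(M_C₂H₂/M_He) = √(26.04/4.00) = √6.510 = 2.551.
So the volume for He is 23.3 × 2.551 = 59.4 L.

59.4 L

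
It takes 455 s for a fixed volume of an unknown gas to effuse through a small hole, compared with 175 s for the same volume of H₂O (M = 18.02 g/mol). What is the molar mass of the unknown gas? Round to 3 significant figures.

122 g/mol

Since effusion rate ∝ 1/√M, t_X/t_H₂O = √(M_X/M_H₂O).
455/175 = 2.600 = √(M_X/18.02)
M_X = 18.02 × 2.600² = 18.02 × 6.760 = 122 g/mol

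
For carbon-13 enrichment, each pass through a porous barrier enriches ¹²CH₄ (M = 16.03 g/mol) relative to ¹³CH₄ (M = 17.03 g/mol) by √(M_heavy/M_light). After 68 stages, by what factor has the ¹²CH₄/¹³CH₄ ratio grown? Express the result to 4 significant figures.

After 68 stages the ratio has grown by (√(17.03/16.03))^68 = (17.03/16.03)^(68/2).
= 1.06238^34 = 7.826.

7.826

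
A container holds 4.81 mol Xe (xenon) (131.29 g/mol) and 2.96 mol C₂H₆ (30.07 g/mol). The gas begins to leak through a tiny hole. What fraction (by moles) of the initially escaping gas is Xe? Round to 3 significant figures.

The effusion rate of species i is ∝ p_i/√M_i ∝ n_i/√M_i.
Mole fraction of Xe in the effusate = (n_Xe/√M_Xe) / (n_Xe/√M_Xe + n_C₂H₆/√M_C₂H₆)
= (4.81/√131.29) / (4.81/√131.29 + 2.96/√30.07) = 0.4198/(0.4198 + 0.5398) = 0.437.

0.437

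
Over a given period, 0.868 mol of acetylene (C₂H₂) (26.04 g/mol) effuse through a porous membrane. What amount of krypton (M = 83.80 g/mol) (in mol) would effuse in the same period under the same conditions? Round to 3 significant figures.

0.484 mol

Using Graham's law: rate_Kr/rate_C₂H₂ = √(M_C₂H₂/M_Kr) = √(26.04/83.80) = √0.3107 = 0.5574.
So the amount for Kr is 0.868 × 0.5574 = 0.484 mol.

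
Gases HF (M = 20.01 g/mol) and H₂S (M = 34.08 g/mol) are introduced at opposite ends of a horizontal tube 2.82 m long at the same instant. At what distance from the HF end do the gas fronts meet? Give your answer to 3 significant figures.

Graham's law gives d_HF/d_H₂S = rate_HF/rate_H₂S = √(M_H₂S/M_HF) = √(34.08/20.01) = 1.305.
With d_HF + d_H₂S = 2.82 m, d_H₂S = 2.82/(1 + 1.305) = 1.223 m.
d_HF = 2.82 − 1.223 = 1.60 m.

1.60 m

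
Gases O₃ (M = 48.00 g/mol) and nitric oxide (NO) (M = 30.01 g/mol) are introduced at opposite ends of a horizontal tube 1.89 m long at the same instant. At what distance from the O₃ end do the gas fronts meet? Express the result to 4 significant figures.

The fronts meet when d_O₃ + d_NO = L with d_O₃/d_NO = √(M_NO/M_O₃) (Graham's law). Here √(M_NO/M_O₃) = √(30.01/48.00) = 0.7907.
With d_O₃ + d_NO = 1.89 m, d_NO = 1.89/(1 + 0.7907) = 1.055 m.
d_O₃ = 1.89 − 1.055 = 0.8345 m.

0.8345 m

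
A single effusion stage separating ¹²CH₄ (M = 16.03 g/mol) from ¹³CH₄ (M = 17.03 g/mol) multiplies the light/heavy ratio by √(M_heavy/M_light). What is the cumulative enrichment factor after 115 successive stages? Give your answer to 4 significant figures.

The single-stage factor is √(M_heavy/M_light), so 115 stages give [√(17.03/16.03)]^115 = (17.03/16.03)^(115/2).
= 1.06238^(115/2) = 32.45.

32.45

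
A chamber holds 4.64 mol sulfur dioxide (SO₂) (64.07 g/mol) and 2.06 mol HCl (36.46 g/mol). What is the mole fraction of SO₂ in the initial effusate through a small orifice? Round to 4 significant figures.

Each component's effusion rate ∝ (its partial pressure)·(1/√M) ∝ n_i/√M_i.
Mole fraction of SO₂ in the effusate = (n_SO₂/√M_SO₂) / (n_SO₂/√M_SO₂ + n_HCl/√M_HCl)
= (4.64/√64.07) / (4.64/√64.07 + 2.06/√36.46) = 0.5797/(0.5797 + 0.3412) = 0.6295.

0.6295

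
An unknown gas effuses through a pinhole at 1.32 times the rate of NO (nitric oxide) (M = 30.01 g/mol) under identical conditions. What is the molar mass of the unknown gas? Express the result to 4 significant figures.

Using Graham's law: rate_X/rate_NO = √(M_NO/M_X).
1.32 = √(30.01/M_X)
M_X = 30.01 / 1.32² = 30.01 / 1.742 = 17.22 g/mol

17.22 g/mol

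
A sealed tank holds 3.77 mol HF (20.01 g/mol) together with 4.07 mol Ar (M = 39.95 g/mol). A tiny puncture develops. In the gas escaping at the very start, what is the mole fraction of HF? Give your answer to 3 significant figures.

The effusion rate of species i is ∝ p_i/√M_i ∝ n_i/√M_i.
So x_HF in the escaping gas = (n_HF/√M_HF) / Σ(n_i/√M_i)
= (3.77/√20.01) / (3.77/√20.01 + 4.07/√39.95) = 0.8428/(0.8428 + 0.6439) = 0.567.

0.567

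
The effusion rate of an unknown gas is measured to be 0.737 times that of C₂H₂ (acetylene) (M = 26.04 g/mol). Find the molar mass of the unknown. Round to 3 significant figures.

Using Graham's law: rate_X/rate_C₂H₂ = √(M_C₂H₂/M_X).
0.737 = √(26.04/M_X)
M_X = 26.04 / 0.737² = 26.04 / 0.5432 = 47.9 g/mol

47.9 g/mol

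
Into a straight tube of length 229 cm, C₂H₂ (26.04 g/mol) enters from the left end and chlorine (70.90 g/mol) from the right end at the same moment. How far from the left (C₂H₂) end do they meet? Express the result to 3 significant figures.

Distances travelled in equal time are proportional to diffusion rates, so d_C₂H₂/d_Cl₂ = √(M_Cl₂/M_C₂H₂) = √(70.90/26.04) = 1.650.
With d_C₂H₂ + d_Cl₂ = 229 cm, d_Cl₂ = 229/(1 + 1.650) = 86.41 cm.
d_C₂H₂ = 229 − 86.41 = 143 cm.

143 cm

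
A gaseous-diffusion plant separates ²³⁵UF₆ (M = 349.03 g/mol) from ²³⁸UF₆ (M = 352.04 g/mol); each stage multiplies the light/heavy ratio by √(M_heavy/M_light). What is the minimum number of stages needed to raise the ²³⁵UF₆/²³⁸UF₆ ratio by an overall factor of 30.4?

796

Per stage α = (352.04/349.03)^(1/2) = 1.00862^0.5, giving ln α = 0.004293.
Need α^N ≥ 30.4 ⇒ N ≥ ln(30.4) / ln α = 3.414 / 0.004293 = 795.27.
So at least 796 stages are needed.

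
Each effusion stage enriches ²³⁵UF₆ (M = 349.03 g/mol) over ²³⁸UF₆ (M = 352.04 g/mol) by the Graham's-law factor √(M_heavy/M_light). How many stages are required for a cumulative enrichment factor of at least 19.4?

691

With α = √(352.04/349.03) per stage, ln α = ½ ln(1.00862) = 0.004293.
Need α^N ≥ 19.4 ⇒ N ≥ ln(19.4) / ln α = 2.965 / 0.004293 = 690.65.
So at least 691 stages are needed.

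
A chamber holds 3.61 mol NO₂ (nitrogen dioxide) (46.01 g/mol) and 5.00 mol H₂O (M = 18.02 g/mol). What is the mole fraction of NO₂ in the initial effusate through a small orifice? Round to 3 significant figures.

Rate_i ∝ x_i/√M_i (Graham's law weighted by mole fraction), so the effusate composition follows n_i/√M_i.
Mole fraction of NO₂ in the effusate = (n_NO₂/√M_NO₂) / (n_NO₂/√M_NO₂ + n_H₂O/√M_H₂O)
= (3.61/√46.01) / (3.61/√46.01 + 5.00/√18.02) = 0.5322/(0.5322 + 1.178) = 0.311.

0.311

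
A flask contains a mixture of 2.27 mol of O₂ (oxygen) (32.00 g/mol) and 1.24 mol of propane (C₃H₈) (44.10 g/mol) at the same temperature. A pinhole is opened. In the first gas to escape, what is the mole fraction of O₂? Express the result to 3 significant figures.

0.682

Each component's effusion rate ∝ (its partial pressure)·(1/√M) ∝ n_i/√M_i.
So x_O₂ in the escaping gas = (n_O₂/√M_O₂) / Σ(n_i/√M_i)
= (2.27/√32.00) / (2.27/√32.00 + 1.24/√44.10) = 0.4013/(0.4013 + 0.1867) = 0.682.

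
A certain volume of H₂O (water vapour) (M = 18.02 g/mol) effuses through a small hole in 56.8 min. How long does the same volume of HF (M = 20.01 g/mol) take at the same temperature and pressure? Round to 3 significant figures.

Graham's law gives t_HF/t_H₂O = √(M_HF/M_H₂O) = √(20.01/18.02) = √1.110 = 1.054.
So the time for HF is 56.8 × 1.054 = 59.9 min.

59.9 min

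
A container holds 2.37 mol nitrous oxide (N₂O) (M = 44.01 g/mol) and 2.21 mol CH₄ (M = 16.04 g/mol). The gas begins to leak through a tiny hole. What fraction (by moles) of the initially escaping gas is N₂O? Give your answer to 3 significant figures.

0.393

Each component's effusion rate ∝ (its partial pressure)·(1/√M) ∝ n_i/√M_i.
Mole fraction of N₂O in the effusate = (n_N₂O/√M_N₂O) / (n_N₂O/√M_N₂O + n_CH₄/√M_CH₄)
= (2.37/√44.01) / (2.37/√44.01 + 2.21/√16.04) = 0.3573/(0.3573 + 0.5518) = 0.393.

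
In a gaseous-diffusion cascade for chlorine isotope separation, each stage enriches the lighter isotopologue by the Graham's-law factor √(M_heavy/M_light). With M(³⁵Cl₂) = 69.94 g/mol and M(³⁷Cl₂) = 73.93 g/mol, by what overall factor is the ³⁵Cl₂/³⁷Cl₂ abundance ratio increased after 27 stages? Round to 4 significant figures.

After 27 stages the ratio has grown by (√(73.93/69.94))^27 = (73.93/69.94)^(27/2).
= 1.05705^(27/2) = 2.115.

2.115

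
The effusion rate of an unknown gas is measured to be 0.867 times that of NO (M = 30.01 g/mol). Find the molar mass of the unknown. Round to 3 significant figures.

By Graham's law, rate_X/rate_NO = √(M_NO/M_X).
0.867 = √(30.01/M_X)
M_X = 30.01 / 0.867² = 30.01 / 0.7517 = 39.9 g/mol

39.9 g/mol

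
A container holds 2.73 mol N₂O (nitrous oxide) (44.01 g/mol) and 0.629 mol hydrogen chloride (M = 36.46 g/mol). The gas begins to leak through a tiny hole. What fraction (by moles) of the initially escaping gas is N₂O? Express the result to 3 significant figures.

0.798

Each component's effusion rate ∝ (its partial pressure)·(1/√M) ∝ n_i/√M_i.
x_N₂O(eff) = (n_N₂O/√M_N₂O) / (n_N₂O/√M_N₂O + n_HCl/√M_HCl)
= (2.73/√44.01) / (2.73/√44.01 + 0.629/√36.46) = 0.4115/(0.4115 + 0.1042) = 0.798.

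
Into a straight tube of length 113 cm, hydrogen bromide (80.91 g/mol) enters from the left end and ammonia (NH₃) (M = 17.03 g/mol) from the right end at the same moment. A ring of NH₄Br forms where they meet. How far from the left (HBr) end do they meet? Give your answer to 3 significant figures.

35.5 cm

In equal time, each gas travels a distance ∝ its rate ∝ 1/√M, so d_HBr/d_NH₃ = √(M_NH₃/M_HBr) = √(17.03/80.91) = 0.4588.
With d_HBr + d_NH₃ = 113 cm, d_NH₃ = 113/(1 + 0.4588) = 77.46 cm.
d_HBr = 113 − 77.46 = 35.5 cm.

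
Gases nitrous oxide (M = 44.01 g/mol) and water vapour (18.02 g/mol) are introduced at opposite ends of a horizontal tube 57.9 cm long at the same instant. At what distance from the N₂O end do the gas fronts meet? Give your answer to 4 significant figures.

Graham's law gives d_N₂O/d_H₂O = rate_N₂O/rate_H₂O = √(M_H₂O/M_N₂O) = √(18.02/44.01) = 0.6399.
With d_N₂O + d_H₂O = 57.9 cm, d_H₂O = 57.9/(1 + 0.6399) = 35.31 cm.
d_N₂O = 57.9 − 35.31 = 22.59 cm.

22.59 cm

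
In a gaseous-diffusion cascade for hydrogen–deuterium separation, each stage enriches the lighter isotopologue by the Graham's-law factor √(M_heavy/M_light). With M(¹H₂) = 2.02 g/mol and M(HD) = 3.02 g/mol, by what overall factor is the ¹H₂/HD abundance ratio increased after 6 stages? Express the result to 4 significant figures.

Overall factor = α^6 with α = √(3.02/2.02), i.e. (3.02/2.02)^(6/2).
= 1.49505^3 = 3.342.

3.342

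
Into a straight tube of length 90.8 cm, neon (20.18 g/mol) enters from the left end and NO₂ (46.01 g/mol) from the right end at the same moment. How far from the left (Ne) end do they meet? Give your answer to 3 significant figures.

54.6 cm

The fronts meet when d_Ne + d_NO₂ = L with d_Ne/d_NO₂ = √(M_NO₂/M_Ne) (Graham's law). Here √(M_NO₂/M_Ne) = √(46.01/20.18) = 1.510.
With d_Ne + d_NO₂ = 90.8 cm, d_NO₂ = 90.8/(1 + 1.510) = 36.18 cm.
d_Ne = 90.8 − 36.18 = 54.6 cm.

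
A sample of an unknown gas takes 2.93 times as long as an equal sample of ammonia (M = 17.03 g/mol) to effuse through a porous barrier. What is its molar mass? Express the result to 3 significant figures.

Since effusion rate ∝ 1/√M, t_X/t_NH₃ = √(M_X/M_NH₃).
2.93 = √(M_X/17.03)
M_X = 17.03 × 2.93² = 17.03 × 8.585 = 146 g/mol

146 g/mol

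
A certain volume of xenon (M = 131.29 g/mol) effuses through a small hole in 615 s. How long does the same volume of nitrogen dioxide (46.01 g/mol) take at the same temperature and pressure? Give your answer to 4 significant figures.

Using Graham's law: t_NO₂/t_Xe = √(M_NO₂/M_Xe) = √(46.01/131.29) = √0.3504 = 0.5920.
So the time for NO₂ is 615 × 0.5920 = 364.1 s.

364.1 s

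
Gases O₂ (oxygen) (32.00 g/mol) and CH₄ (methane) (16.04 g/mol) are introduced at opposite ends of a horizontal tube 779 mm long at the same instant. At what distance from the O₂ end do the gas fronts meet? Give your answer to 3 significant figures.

In equal time, each gas travels a distance ∝ its rate ∝ 1/√M, so d_O₂/d_CH₄ = √(M_CH₄/M_O₂) = √(16.04/32.00) = 0.7080.
With d_O₂ + d_CH₄ = 779 mm, d_CH₄ = 779/(1 + 0.7080) = 456.1 mm.
d_O₂ = 779 − 456.1 = 323 mm.

323 mm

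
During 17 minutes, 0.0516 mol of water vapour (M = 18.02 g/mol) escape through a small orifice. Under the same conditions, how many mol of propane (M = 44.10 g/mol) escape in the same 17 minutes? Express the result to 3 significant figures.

Graham's law gives rate_C₃H₈/rate_H₂O = √(M_H₂O/M_C₃H₈) = √(18.02/44.10) = √0.4086 = 0.6392.
So the amount for C₃H₈ is 0.0516 × 0.6392 = 0.0330 mol.

0.0330 mol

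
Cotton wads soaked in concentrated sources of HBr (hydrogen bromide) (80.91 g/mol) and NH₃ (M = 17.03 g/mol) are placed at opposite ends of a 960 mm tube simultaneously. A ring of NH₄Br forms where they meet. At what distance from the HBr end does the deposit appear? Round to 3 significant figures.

302 mm

In equal time, each gas travels a distance ∝ its rate ∝ 1/√M, so d_HBr/d_NH₃ = √(M_NH₃/M_HBr) = √(17.03/80.91) = 0.4588.
With d_HBr + d_NH₃ = 960 mm, d_NH₃ = 960/(1 + 0.4588) = 658.1 mm.
d_HBr = 960 − 658.1 = 302 mm.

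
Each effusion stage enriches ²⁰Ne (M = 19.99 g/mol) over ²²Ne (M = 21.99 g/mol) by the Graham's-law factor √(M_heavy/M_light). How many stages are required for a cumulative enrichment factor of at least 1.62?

With α = √(21.99/19.99) per stage, ln α = ½ ln(1.10005) = 0.04768.
Need α^N ≥ 1.62 ⇒ N ≥ ln(1.62) / ln α = 0.4824 / 0.04768 = 10.12.
Minimum whole number of stages: N = 11.

11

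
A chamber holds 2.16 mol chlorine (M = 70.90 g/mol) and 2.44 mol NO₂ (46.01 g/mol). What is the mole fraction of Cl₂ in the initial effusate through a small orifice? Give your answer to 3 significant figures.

Rate_i ∝ x_i/√M_i (Graham's law weighted by mole fraction), so the effusate composition follows n_i/√M_i.
x_Cl₂(eff) = (n_Cl₂/√M_Cl₂) / (n_Cl₂/√M_Cl₂ + n_NO₂/√M_NO₂)
= (2.16/√70.90) / (2.16/√70.90 + 2.44/√46.01) = 0.2565/(0.2565 + 0.3597) = 0.416.

0.416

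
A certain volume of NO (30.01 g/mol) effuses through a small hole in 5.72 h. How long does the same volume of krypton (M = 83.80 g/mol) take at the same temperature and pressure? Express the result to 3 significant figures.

Graham's law gives t_Kr/t_NO = √(M_Kr/M_NO) = √(83.80/30.01) = √2.792 = 1.671.
So the time for Kr is 5.72 × 1.671 = 9.56 h.

9.56 h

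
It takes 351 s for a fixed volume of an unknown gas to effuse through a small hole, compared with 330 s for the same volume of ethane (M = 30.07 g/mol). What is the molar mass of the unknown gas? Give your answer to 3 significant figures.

34.0 g/mol

By Graham's law, t_X/t_C₂H₆ = √(M_X/M_C₂H₆).
351/330 = 1.064 = √(M_X/30.07)
M_X = 30.07 × 1.064² = 30.07 × 1.131 = 34.0 g/mol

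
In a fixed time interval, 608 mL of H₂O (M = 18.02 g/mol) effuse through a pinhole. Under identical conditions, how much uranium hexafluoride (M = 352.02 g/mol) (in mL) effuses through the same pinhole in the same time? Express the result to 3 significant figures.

Using Graham's law: rate_UF₆/rate_H₂O = √(M_H₂O/M_UF₆) = √(18.02/352.02) = √0.05119 = 0.2263.
So the volume for UF₆ is 608 × 0.2263 = 138 mL.

138 mL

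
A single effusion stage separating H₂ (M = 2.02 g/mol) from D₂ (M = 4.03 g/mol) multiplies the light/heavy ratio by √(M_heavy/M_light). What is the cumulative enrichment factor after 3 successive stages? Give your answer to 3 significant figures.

2.82

Each stage multiplies the ratio by α = √(4.03/2.02), so after 3 stages the overall factor is α^3 = (4.03/2.02)^(3/2).
= 1.99505^(3/2) = 2.82.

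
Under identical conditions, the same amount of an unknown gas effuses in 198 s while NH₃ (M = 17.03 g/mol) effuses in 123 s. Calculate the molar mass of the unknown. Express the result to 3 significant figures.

44.1 g/mol

From Graham's law, t_X/t_NH₃ = √(M_X/M_NH₃).
198/123 = 1.610 = √(M_X/17.03)
M_X = 17.03 × 1.610² = 17.03 × 2.591 = 44.1 g/mol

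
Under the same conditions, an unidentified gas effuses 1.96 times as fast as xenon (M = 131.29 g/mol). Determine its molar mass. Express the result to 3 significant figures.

Since effusion rate ∝ 1/√M, rate_X/rate_Xe = √(M_Xe/M_X).
1.96 = √(131.29/M_X)
M_X = 131.29 / 1.96² = 131.29 / 3.842 = 34.2 g/mol

34.2 g/mol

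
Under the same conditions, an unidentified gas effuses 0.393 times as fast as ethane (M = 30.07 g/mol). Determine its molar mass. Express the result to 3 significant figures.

195 g/mol

Using Graham's law: rate_X/rate_C₂H₆ = √(M_C₂H₆/M_X).
0.393 = √(30.07/M_X)
M_X = 30.07 / 0.393² = 30.07 / 0.1544 = 195 g/mol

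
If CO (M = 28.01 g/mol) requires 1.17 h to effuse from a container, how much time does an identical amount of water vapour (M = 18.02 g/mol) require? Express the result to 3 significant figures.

0.938 h

From Graham's law, t_H₂O/t_CO = √(M_H₂O/M_CO) = √(18.02/28.01) = √0.6433 = 0.8021.
So the time for H₂O is 1.17 × 0.8021 = 0.938 h.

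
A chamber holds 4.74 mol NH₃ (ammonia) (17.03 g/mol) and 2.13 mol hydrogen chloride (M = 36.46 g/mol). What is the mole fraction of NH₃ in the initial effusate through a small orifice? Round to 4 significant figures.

0.7650

The effusion rate of species i is ∝ p_i/√M_i ∝ n_i/√M_i.
Mole fraction of NH₃ in the effusate = (n_NH₃/√M_NH₃) / (n_NH₃/√M_NH₃ + n_HCl/√M_HCl)
= (4.74/√17.03) / (4.74/√17.03 + 2.13/√36.46) = 1.149/(1.149 + 0.3528) = 0.7650.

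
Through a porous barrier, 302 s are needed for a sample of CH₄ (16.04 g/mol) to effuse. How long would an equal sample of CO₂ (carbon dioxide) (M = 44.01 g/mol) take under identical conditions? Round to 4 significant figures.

500.2 s

By Graham's law, t_CO₂/t_CH₄ = √(M_CO₂/M_CH₄) = √(44.01/16.04) = √2.744 = 1.656.
So the time for CO₂ is 302 × 1.656 = 500.2 s.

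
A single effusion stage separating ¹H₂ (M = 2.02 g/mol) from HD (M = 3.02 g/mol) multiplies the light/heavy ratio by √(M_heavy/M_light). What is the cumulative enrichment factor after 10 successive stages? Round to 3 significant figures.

After 10 stages the ratio has grown by (√(3.02/2.02))^10 = (3.02/2.02)^(10/2).
= 1.49505^5 = 7.47.

7.47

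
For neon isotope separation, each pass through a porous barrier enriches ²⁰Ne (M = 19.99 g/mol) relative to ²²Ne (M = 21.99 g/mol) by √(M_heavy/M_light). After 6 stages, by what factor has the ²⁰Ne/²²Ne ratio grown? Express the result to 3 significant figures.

1.33

Each stage multiplies the ratio by α = √(21.99/19.99), so after 6 stages the overall factor is α^6 = (21.99/19.99)^(6/2).
= 1.10005^3 = 1.33.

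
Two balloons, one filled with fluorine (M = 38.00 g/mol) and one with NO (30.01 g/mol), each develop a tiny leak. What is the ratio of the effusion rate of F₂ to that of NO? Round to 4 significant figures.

Using Graham's law: rate_F₂/rate_NO = √(M_NO/M_F₂) = √(30.01/38.00) = √0.7897 = 0.8887.

0.8887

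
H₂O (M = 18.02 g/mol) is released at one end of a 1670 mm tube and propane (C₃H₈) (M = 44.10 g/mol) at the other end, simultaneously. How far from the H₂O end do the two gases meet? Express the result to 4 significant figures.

Graham's law gives d_H₂O/d_C₃H₈ = rate_H₂O/rate_C₃H₈ = √(M_C₃H₈/M_H₂O) = √(44.10/18.02) = 1.564.
With d_H₂O + d_C₃H₈ = 1670 mm, d_C₃H₈ = 1670/(1 + 1.564) = 651.2 mm.
d_H₂O = 1670 − 651.2 = 1019 mm.

1019 mm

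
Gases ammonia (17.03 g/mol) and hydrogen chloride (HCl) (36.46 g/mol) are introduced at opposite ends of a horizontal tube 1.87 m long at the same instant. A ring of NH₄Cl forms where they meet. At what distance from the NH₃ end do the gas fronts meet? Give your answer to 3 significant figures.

Graham's law gives d_NH₃/d_HCl = rate_NH₃/rate_HCl = √(M_HCl/M_NH₃) = √(36.46/17.03) = 1.463.
With d_NH₃ + d_HCl = 1.87 m, d_HCl = 1.87/(1 + 1.463) = 0.7592 m.
d_NH₃ = 1.87 − 0.7592 = 1.11 m.

1.11 m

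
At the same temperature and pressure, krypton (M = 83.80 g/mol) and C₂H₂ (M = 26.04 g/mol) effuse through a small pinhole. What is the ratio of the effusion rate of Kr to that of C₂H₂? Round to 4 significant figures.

0.5574

By Graham's law, rate_Kr/rate_C₂H₂ = √(M_C₂H₂/M_Kr) = √(26.04/83.80) = √0.3107 = 0.5574.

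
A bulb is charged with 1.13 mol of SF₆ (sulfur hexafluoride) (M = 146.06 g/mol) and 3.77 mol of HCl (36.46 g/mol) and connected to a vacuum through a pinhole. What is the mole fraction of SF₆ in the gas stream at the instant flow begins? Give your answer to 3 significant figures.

Effusion rate of each component ∝ n_i/√M_i (partial pressure × 1/√M).
Mole fraction of SF₆ in the effusate = (n_SF₆/√M_SF₆) / (n_SF₆/√M_SF₆ + n_HCl/√M_HCl)
= (1.13/√146.06) / (1.13/√146.06 + 3.77/√36.46) = 0.09350/(0.09350 + 0.6244) = 0.130.

0.130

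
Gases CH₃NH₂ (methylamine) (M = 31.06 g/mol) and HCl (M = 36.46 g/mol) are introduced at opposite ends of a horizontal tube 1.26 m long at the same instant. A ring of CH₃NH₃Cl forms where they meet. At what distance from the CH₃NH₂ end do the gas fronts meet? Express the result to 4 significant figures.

Graham's law gives d_CH₃NH₂/d_HCl = rate_CH₃NH₂/rate_HCl = √(M_HCl/M_CH₃NH₂) = √(36.46/31.06) = 1.083.
With d_CH₃NH₂ + d_HCl = 1.26 m, d_HCl = 1.26/(1 + 1.083) = 0.6048 m.
d_CH₃NH₂ = 1.26 − 0.6048 = 0.6552 m.

0.6552 m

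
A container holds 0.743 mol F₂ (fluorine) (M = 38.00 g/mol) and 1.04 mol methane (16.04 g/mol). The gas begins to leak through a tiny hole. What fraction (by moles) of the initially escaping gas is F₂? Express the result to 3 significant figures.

0.317

The effusion rate of species i is ∝ p_i/√M_i ∝ n_i/√M_i.
Mole fraction of F₂ in the effusate = (n_F₂/√M_F₂) / (n_F₂/√M_F₂ + n_CH₄/√M_CH₄)
= (0.743/√38.00) / (0.743/√38.00 + 1.04/√16.04) = 0.1205/(0.1205 + 0.2597) = 0.317.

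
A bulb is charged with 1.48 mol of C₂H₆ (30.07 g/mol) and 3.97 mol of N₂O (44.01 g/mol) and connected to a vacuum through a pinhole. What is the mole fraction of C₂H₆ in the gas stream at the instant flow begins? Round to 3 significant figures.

Effusion rate of each component ∝ n_i/√M_i (partial pressure × 1/√M).
So x_C₂H₆ in the escaping gas = (n_C₂H₆/√M_C₂H₆) / Σ(n_i/√M_i)
= (1.48/√30.07) / (1.48/√30.07 + 3.97/√44.01) = 0.2699/(0.2699 + 0.5984) = 0.311.

0.311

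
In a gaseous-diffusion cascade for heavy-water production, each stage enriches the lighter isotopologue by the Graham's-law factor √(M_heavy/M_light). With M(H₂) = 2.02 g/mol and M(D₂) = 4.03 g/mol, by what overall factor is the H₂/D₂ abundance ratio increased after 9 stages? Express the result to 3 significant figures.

The single-stage factor is √(M_heavy/M_light), so 9 stages give [√(4.03/2.02)]^9 = (4.03/2.02)^(9/2).
= 1.99505^(9/2) = 22.4.

22.4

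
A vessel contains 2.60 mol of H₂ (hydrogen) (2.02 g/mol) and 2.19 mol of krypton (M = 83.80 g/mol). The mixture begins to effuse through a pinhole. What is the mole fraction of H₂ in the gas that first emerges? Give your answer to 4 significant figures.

Effusion rate of each component ∝ n_i/√M_i (partial pressure × 1/√M).
x_H₂(eff) = (n_H₂/√M_H₂) / (n_H₂/√M_H₂ + n_Kr/√M_Kr)
= (2.60/√2.02) / (2.60/√2.02 + 2.19/√83.80) = 1.829/(1.829 + 0.2392) = 0.8843.

0.8843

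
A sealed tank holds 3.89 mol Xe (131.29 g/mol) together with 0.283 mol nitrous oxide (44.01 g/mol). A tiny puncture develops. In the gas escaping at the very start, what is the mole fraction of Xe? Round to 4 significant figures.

0.8884

The effusion rate of species i is ∝ p_i/√M_i ∝ n_i/√M_i.
x_Xe(eff) = (n_Xe/√M_Xe) / (n_Xe/√M_Xe + n_N₂O/√M_N₂O)
= (3.89/√131.29) / (3.89/√131.29 + 0.283/√44.01) = 0.3395/(0.3395 + 0.04266) = 0.8884.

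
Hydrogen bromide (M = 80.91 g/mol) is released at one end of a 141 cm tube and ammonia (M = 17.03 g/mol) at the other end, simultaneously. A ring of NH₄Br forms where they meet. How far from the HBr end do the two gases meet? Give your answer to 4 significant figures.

Graham's law gives d_HBr/d_NH₃ = rate_HBr/rate_NH₃ = √(M_NH₃/M_HBr) = √(17.03/80.91) = 0.4588.
With d_HBr + d_NH₃ = 141 cm, d_NH₃ = 141/(1 + 0.4588) = 96.66 cm.
d_HBr = 141 − 96.66 = 44.34 cm.

44.34 cm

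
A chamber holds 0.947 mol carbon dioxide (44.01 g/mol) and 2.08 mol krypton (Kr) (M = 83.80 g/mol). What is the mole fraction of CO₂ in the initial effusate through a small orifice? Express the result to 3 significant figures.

0.386

Effusion rate of each component ∝ n_i/√M_i (partial pressure × 1/√M).
x_CO₂(eff) = (n_CO₂/√M_CO₂) / (n_CO₂/√M_CO₂ + n_Kr/√M_Kr)
= (0.947/√44.01) / (0.947/√44.01 + 2.08/√83.80) = 0.1427/(0.1427 + 0.2272) = 0.386.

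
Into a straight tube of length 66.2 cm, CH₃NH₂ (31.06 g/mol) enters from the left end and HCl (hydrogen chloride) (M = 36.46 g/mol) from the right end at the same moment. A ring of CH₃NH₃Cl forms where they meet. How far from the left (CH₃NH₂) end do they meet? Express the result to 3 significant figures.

34.4 cm

The fronts meet when d_CH₃NH₂ + d_HCl = L with d_CH₃NH₂/d_HCl = √(M_HCl/M_CH₃NH₂) (Graham's law). Here √(M_HCl/M_CH₃NH₂) = √(36.46/31.06) = 1.083.
With d_CH₃NH₂ + d_HCl = 66.2 cm, d_HCl = 66.2/(1 + 1.083) = 31.77 cm.
d_CH₃NH₂ = 66.2 − 31.77 = 34.4 cm.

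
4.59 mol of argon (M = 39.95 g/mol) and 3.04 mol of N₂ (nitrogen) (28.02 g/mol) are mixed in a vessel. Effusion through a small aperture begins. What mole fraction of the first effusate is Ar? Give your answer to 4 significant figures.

0.5584

Rate_i ∝ x_i/√M_i (Graham's law weighted by mole fraction), so the effusate composition follows n_i/√M_i.
Mole fraction of Ar in the effusate = (n_Ar/√M_Ar) / (n_Ar/√M_Ar + n_N₂/√M_N₂)
= (4.59/√39.95) / (4.59/√39.95 + 3.04/√28.02) = 0.7262/(0.7262 + 0.5743) = 0.5584.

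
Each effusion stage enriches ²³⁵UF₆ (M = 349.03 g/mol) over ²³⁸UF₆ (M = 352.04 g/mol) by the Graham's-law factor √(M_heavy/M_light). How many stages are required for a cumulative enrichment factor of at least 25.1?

751

Per stage α = (352.04/349.03)^(1/2) = 1.00862^0.5, giving ln α = 0.004293.
Need α^N ≥ 25.1 ⇒ N ≥ ln(25.1) / ln α = 3.223 / 0.004293 = 750.65.
Rounding up, N = 751 stages.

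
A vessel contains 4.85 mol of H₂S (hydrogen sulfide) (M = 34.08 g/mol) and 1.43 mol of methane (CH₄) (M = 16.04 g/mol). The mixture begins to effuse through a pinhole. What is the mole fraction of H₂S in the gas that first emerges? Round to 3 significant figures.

Each component's effusion rate ∝ (its partial pressure)·(1/√M) ∝ n_i/√M_i.
So x_H₂S in the escaping gas = (n_H₂S/√M_H₂S) / Σ(n_i/√M_i)
= (4.85/√34.08) / (4.85/√34.08 + 1.43/√16.04) = 0.8308/(0.8308 + 0.3571) = 0.699.

0.699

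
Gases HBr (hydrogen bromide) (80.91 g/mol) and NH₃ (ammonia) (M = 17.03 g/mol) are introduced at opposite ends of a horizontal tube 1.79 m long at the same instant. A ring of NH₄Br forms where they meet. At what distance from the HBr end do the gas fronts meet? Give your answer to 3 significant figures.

0.563 m

Graham's law gives d_HBr/d_NH₃ = rate_HBr/rate_NH₃ = √(M_NH₃/M_HBr) = √(17.03/80.91) = 0.4588.
With d_HBr + d_NH₃ = 1.79 m, d_NH₃ = 1.79/(1 + 0.4588) = 1.227 m.
d_HBr = 1.79 − 1.227 = 0.563 m.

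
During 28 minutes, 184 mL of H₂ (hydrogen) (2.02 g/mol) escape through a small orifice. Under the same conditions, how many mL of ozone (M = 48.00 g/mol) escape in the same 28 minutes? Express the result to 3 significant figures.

Graham's law gives rate_O₃/rate_H₂ = √(M_H₂/M_O₃) = √(2.02/48.00) = √0.04208 = 0.2051.
So the volume for O₃ is 184 × 0.2051 = 37.7 mL.

37.7 mL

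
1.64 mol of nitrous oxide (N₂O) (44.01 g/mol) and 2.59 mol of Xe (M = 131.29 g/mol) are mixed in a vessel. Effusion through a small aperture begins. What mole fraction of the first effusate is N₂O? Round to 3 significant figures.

0.522

The effusion rate of species i is ∝ p_i/√M_i ∝ n_i/√M_i.
x_N₂O(eff) = (n_N₂O/√M_N₂O) / (n_N₂O/√M_N₂O + n_Xe/√M_Xe)
= (1.64/√44.01) / (1.64/√44.01 + 2.59/√131.29) = 0.2472/(0.2472 + 0.2260) = 0.522.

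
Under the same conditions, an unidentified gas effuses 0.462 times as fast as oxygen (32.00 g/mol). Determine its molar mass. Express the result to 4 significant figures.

149.9 g/mol

From Graham's law, rate_X/rate_O₂ = √(M_O₂/M_X).
0.462 = √(32.00/M_X)
M_X = 32.00 / 0.462² = 32.00 / 0.2134 = 149.9 g/mol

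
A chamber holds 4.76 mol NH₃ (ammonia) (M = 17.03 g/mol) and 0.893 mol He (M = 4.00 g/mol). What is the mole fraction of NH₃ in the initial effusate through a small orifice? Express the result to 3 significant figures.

0.721

The effusion rate of species i is ∝ p_i/√M_i ∝ n_i/√M_i.
So x_NH₃ in the escaping gas = (n_NH₃/√M_NH₃) / Σ(n_i/√M_i)
= (4.76/√17.03) / (4.76/√17.03 + 0.893/√4.00) = 1.153/(1.153 + 0.4465) = 0.721.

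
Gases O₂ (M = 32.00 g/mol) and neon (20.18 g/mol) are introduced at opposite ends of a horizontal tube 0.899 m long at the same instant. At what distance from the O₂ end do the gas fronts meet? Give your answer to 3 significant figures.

Graham's law gives d_O₂/d_Ne = rate_O₂/rate_Ne = √(M_Ne/M_O₂) = √(20.18/32.00) = 0.7941.
With d_O₂ + d_Ne = 0.899 m, d_Ne = 0.899/(1 + 0.7941) = 0.5011 m.
d_O₂ = 0.899 − 0.5011 = 0.398 m.

0.398 m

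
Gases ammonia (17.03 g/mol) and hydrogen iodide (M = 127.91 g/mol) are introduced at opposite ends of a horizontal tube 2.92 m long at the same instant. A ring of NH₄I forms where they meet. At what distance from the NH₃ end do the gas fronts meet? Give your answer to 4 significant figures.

2.139 m

Graham's law gives d_NH₃/d_HI = rate_NH₃/rate_HI = √(M_HI/M_NH₃) = √(127.91/17.03) = 2.741.
With d_NH₃ + d_HI = 2.92 m, d_HI = 2.92/(1 + 2.741) = 0.7806 m.
d_NH₃ = 2.92 − 0.7806 = 2.139 m.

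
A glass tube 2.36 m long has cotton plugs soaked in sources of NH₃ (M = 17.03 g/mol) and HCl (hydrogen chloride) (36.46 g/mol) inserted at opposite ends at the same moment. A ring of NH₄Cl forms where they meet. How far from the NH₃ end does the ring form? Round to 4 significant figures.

1.402 m

In equal time, each gas travels a distance ∝ its rate ∝ 1/√M, so d_NH₃/d_HCl = √(M_HCl/M_NH₃) = √(36.46/17.03) = 1.463.
With d_NH₃ + d_HCl = 2.36 m, d_HCl = 2.36/(1 + 1.463) = 0.9581 m.
d_NH₃ = 2.36 − 0.9581 = 1.402 m.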